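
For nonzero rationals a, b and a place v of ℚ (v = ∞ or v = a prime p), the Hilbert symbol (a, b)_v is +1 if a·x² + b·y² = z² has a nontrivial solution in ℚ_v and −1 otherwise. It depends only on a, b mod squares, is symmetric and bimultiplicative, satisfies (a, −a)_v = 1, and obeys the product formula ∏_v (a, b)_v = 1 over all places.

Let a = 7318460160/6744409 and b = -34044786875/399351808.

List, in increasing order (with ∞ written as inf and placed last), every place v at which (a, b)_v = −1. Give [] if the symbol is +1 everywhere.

[5, 11, 23, 37]

(a, b) ≡ (39215, -49358) mod (ℚ^×)²; places V = {2, 3, 5, 7, 11, 23, 29, 31, 37, 41, 53, ∞}.
(a,b)_∞: sgn(39215)=+, sgn(-49358)=−, so +1.
(a,b)_37: α=0, u≡14; β=1, v≡14 (mod 37); (14|37)=-1, (14|37)=-1; sign (−1)^0·-1^1·-1^0 = -1.
(a,b)_3: α=6, u≡2; β=0, v≡1 (mod 3); (2|3)=-1, (1|3)=+1; sign (−1)^0·-1^0·+1^6 = +1.
(a,b)_41: α=0, u≡26; β=-2, v≡22 (mod 41); (26|41)=-1, (22|41)=-1; sign (−1)^0·-1^-2·-1^0 = +1.
(a,b)_31: α=1, u≡9; β=0, v≡4 (mod 31); (9|31)=+1, (4|31)=+1; sign (−1)^0·+1^0·+1^1 = +1.
(a,b)_53: α=-2, u≡33; β=0, v≡28 (mod 53); (33|53)=-1, (28|53)=+1; sign (−1)^0·-1^0·+1^-2 = +1.
(a,b)_11: α=1, u≡9; β=2, v≡7 (mod 11); (9|11)=+1, (7|11)=-1; sign (−1)^0·+1^2·-1^1 = -1.
(a,b)_7: α=-4, u≡2; β=0, v≡3 (mod 7); (2|7)=+1, (3|7)=-1; sign (−1)^0·+1^0·-1^-4 = +1.
(a,b)_5: α=1, u≡3; β=4, v≡2 (mod 5); (3|5)=-1, (2|5)=-1; sign (−1)^0·-1^4·-1^1 = -1.
(a,b)_23: α=1, u≡13; β=3, v≡16 (mod 23); (13|23)=+1, (16|23)=+1; sign (−1)^1·+1^3·+1^1 = -1.
(a,b)_2: α=8, β=-13; u≡7, v≡1 (mod 8); ε(u)ε(v)=1·0, αω(v)=8·0, βω(u)=-13·0; sum ≡ 0  ⇒  +1.
(a,b)_29: α=0, u≡28; β=-1, v≡23 (mod 29); (28|29)=+1, (23|29)=+1; sign (−1)^0·+1^-1·+1^0 = +1.
|Ram(39215, -49358)| = 4, even; anisotropic at {5, 11, 23, 37}.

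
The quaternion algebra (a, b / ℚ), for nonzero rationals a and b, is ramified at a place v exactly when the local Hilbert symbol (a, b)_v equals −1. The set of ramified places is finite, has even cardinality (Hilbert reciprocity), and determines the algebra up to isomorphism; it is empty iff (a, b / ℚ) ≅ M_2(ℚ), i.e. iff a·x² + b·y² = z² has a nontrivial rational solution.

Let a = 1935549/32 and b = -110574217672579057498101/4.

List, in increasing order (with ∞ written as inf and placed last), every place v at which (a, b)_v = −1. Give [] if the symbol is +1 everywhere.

[2, 7, 11, 17, 19, 23]

Mod squares: a ≡ 8778, b ≡ -7436429. Check v ∈ {∞, 2, 3, 7, 11, 13, 17, 19, 23}.
v=13: a=13^0·(≡3), b=13^1·(≡7) mod 13; (3|13)=+1, (7|13)=-1; (−1)^{0·1·6}·(+1)^1·(-1)^0 = +1.
v=7: a=7^3·(≡2), b=7^9·(≡1) mod 7; (2|7)=+1, (1|7)=+1; (−1)^{3·9·3}·(+1)^9·(+1)^3 = -1.
v=17: a=17^0·(≡10), b=17^1·(≡7) mod 17; (10|17)=-1, (7|17)=-1; (−1)^{0·1·8}·(-1)^1·(-1)^0 = -1.
v=2: v_2(a)=-5, v_2(b)=-2; units ≡ 5, 3 (mod 8); ε·ε+αω+βω = 0·1+-5·1+-2·1 ≡ 1  ⇒  (a,b)_2 = -1.
v=11: a=11^1·(≡8), b=11^3·(≡10) mod 11; (8|11)=-1, (10|11)=-1; (−1)^{1·3·5}·(-1)^3·(-1)^1 = -1.
v=23: a=23^0·(≡11), b=23^1·(≡21) mod 23; (11|23)=-1, (21|23)=-1; (−1)^{0·1·11}·(-1)^1·(-1)^0 = -1.
v=∞: 8778 > 0 and -7436429 < 0  ⇒  (a,b)_∞ = +1.
v=3: a=3^3·(≡1), b=3^10·(≡1) mod 3; (1|3)=+1, (1|3)=+1; (−1)^{3·10·1}·(+1)^10·(+1)^3 = +1.
v=19: a=19^1·(≡17), b=19^3·(≡17) mod 19; (17|19)=+1, (17|19)=+1; (−1)^{1·3·9}·(+1)^3·(+1)^1 = -1.
Ram(8778, -7436429) = {2, 7, 11, 17, 19, 23}; no ℚ_2-point on the conic.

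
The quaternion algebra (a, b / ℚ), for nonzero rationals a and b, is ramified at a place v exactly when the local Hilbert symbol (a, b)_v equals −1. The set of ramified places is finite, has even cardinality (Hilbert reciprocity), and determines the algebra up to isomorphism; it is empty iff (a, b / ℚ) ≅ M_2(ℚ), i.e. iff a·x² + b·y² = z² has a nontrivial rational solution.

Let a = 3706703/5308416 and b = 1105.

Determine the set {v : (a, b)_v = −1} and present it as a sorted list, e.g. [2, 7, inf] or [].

[5, 17]

Mod squares: a ≡ 143, b ≡ 1105. Check v ∈ {∞, 2, 3, 5, 7, 11, 13, 17, 23}.
v=23: a=23^2·(≡11), b=23^0·(≡1) mod 23; (11|23)=-1, (1|23)=+1; (−1)^{2·0·11}·(-1)^0·(+1)^2 = +1.
v=∞: 143 > 0 and 1105 > 0  ⇒  (a,b)_∞ = +1.
v=13: a=13^1·(≡6), b=13^1·(≡7) mod 13; (6|13)=-1, (7|13)=-1; (−1)^{1·1·6}·(-1)^1·(-1)^1 = +1.
v=5: a=5^0·(≡3), b=5^1·(≡1) mod 5; (3|5)=-1, (1|5)=+1; (−1)^{0·1·2}·(-1)^1·(+1)^0 = -1.
v=2: v_2(a)=-16, v_2(b)=0; units ≡ 7, 1 (mod 8); ε·ε+αω+βω = 1·0+-16·0+0·0 ≡ 0  ⇒  (a,b)_2 = +1.
v=17: a=17^0·(≡7), b=17^1·(≡14) mod 17; (7|17)=-1, (14|17)=-1; (−1)^{0·1·8}·(-1)^1·(-1)^0 = -1.
v=11: a=11^1·(≡7), b=11^0·(≡5) mod 11; (7|11)=-1, (5|11)=+1; (−1)^{1·0·5}·(-1)^0·(+1)^1 = +1.
v=7: a=7^2·(≡5), b=7^0·(≡6) mod 7; (5|7)=-1, (6|7)=-1; (−1)^{2·0·3}·(-1)^0·(-1)^2 = +1.
v=3: a=3^-4·(≡2), b=3^0·(≡1) mod 3; (2|3)=-1, (1|3)=+1; (−1)^{-4·0·1}·(-1)^0·(+1)^-4 = +1.
Ram(143, 1105) = {5, 17}; no ℚ_5-point on the conic.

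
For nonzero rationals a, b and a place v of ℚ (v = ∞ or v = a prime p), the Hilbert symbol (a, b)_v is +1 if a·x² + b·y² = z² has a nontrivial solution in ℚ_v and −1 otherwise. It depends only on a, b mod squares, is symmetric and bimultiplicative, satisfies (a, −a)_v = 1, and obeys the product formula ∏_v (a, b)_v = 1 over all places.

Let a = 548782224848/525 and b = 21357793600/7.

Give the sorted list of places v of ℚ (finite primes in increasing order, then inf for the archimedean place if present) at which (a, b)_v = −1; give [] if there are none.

[7, 17]

Mod squares: a ≡ 57057, b ≡ 323323. Check v ∈ {∞, 2, 3, 5, 7, 11, 13, 17, 19}.
v=7: a=7^-1·(≡5), b=7^-1·(≡3) mod 7; (5|7)=-1, (3|7)=-1; (−1)^{-1·-1·3}·(-1)^-1·(-1)^-1 = -1.
v=3: a=3^-1·(≡2), b=3^0·(≡1) mod 3; (2|3)=-1, (1|3)=+1; (−1)^{-1·0·1}·(-1)^0·(+1)^-1 = +1.
v=17: a=17^2·(≡5), b=17^3·(≡4) mod 17; (5|17)=-1, (4|17)=+1; (−1)^{2·3·8}·(-1)^3·(+1)^2 = -1.
v=13: a=13^1·(≡7), b=13^1·(≡11) mod 13; (7|13)=-1, (11|13)=-1; (−1)^{1·1·6}·(-1)^1·(-1)^1 = +1.
v=11: a=11^3·(≡6), b=11^1·(≡3) mod 11; (6|11)=-1, (3|11)=+1; (−1)^{3·1·5}·(-1)^1·(+1)^3 = +1.
v=19: a=19^3·(≡6), b=19^1·(≡14) mod 19; (6|19)=+1, (14|19)=-1; (−1)^{3·1·9}·(+1)^1·(-1)^3 = +1.
v=∞: 57057 > 0 and 323323 > 0  ⇒  (a,b)_∞ = +1.
v=2: v_2(a)=4, v_2(b)=6; units ≡ 1, 3 (mod 8); ε·ε+αω+βω = 0·1+4·1+6·0 ≡ 0  ⇒  (a,b)_2 = +1.
v=5: a=5^-2·(≡3), b=5^2·(≡2) mod 5; (3|5)=-1, (2|5)=-1; (−1)^{-2·2·2}·(-1)^2·(-1)^-2 = +1.
|Ram(57057, 323323)| = 2, even; anisotropic at {7, 17}.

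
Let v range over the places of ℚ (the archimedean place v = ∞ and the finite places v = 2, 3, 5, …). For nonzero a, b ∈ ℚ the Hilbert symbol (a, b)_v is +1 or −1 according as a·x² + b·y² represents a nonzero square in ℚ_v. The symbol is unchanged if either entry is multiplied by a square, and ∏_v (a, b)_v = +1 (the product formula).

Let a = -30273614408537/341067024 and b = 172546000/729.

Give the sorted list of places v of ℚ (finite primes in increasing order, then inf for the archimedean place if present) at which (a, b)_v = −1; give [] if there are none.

(a, b) ≡ (-713, 3565) mod (ℚ^×)²; places V = {2, 3, 5, 11, 17, 19, 23, 31, ∞}.
(a,b)_17: α=4, u≡9; β=0, v≡11 (mod 17); (9|17)=+1, (11|17)=-1; sign (−1)^0·+1^0·-1^4 = +1.
(a,b)_23: α=3, u≡21; β=1, v≡20 (mod 23); (21|23)=-1, (20|23)=-1; sign (−1)^1·-1^1·-1^3 = -1.
(a,b)_19: α=-2, u≡4; β=0, v≡12 (mod 19); (4|19)=+1, (12|19)=-1; sign (−1)^0·+1^0·-1^-2 = +1.
(a,b)_31: α=3, u≡25; β=1, v≡24 (mod 31); (25|31)=+1, (24|31)=-1; sign (−1)^1·+1^1·-1^3 = +1.
(a,b)_∞: sgn(-713)=−, sgn(3565)=+, so +1.
(a,b)_2: α=-4, β=4; u≡7, v≡5 (mod 8); ε(u)ε(v)=1·0, αω(v)=-4·1, βω(u)=4·0; sum ≡ 0  ⇒  +1.
(a,b)_11: α=0, u≡6; β=2, v≡5 (mod 11); (6|11)=-1, (5|11)=+1; sign (−1)^0·-1^2·+1^0 = +1.
(a,b)_5: α=0, u≡2; β=3, v≡2 (mod 5); (2|5)=-1, (2|5)=-1; sign (−1)^0·-1^3·-1^0 = -1.
(a,b)_3: α=-10, u≡1; β=-6, v≡1 (mod 3); (1|3)=+1, (1|3)=+1; sign (−1)^0·+1^-6·+1^-10 = +1.
|Ram(-713, 3565)| = 2, even; anisotropic at {5, 23}.

[5, 23]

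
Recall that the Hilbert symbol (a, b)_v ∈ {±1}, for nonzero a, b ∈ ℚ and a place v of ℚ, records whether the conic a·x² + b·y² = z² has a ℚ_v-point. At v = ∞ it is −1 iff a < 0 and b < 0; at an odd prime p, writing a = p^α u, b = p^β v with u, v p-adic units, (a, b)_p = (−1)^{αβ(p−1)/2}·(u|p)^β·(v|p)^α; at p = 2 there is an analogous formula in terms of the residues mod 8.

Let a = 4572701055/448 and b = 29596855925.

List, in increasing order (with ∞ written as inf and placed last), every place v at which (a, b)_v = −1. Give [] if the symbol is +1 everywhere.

[5, 7, 13, 43]

(a, b) ≡ (12306385, 5117) mod (ℚ^×)²; places V = {2, 3, 5, 7, 13, 17, 37, 43, ∞}.
(a,b)_17: α=3, u≡6; β=1, v≡3 (mod 17); (6|17)=-1, (3|17)=-1; sign (−1)^0·-1^1·-1^3 = +1.
(a,b)_2: α=-6, β=0; u≡1, v≡5 (mod 8); ε(u)ε(v)=0·0, αω(v)=-6·1, βω(u)=0·0; sum ≡ 0  ⇒  +1.
(a,b)_37: α=1, u≡10; β=2, v≡3 (mod 37); (10|37)=+1, (3|37)=+1; sign (−1)^0·+1^2·+1^1 = +1.
(a,b)_43: α=1, u≡5; β=1, v≡39 (mod 43); (5|43)=-1, (39|43)=-1; sign (−1)^1·-1^1·-1^1 = -1.
(a,b)_5: α=1, u≡2; β=2, v≡2 (mod 5); (2|5)=-1, (2|5)=-1; sign (−1)^0·-1^2·-1^1 = -1.
(a,b)_∞: sgn(12306385)=+, sgn(5117)=+, so +1.
(a,b)_13: α=1, u≡8; β=2, v≡7 (mod 13); (8|13)=-1, (7|13)=-1; sign (−1)^0·-1^2·-1^1 = -1.
(a,b)_7: α=-1, u≡6; β=1, v≡6 (mod 7); (6|7)=-1, (6|7)=-1; sign (−1)^1·-1^1·-1^-1 = -1.
(a,b)_3: α=2, u≡1; β=0, v≡2 (mod 3); (1|3)=+1, (2|3)=-1; sign (−1)^0·+1^0·-1^2 = +1.
Ram(12306385, 5117) = {5, 7, 13, 43}; no ℚ_5-point on the conic.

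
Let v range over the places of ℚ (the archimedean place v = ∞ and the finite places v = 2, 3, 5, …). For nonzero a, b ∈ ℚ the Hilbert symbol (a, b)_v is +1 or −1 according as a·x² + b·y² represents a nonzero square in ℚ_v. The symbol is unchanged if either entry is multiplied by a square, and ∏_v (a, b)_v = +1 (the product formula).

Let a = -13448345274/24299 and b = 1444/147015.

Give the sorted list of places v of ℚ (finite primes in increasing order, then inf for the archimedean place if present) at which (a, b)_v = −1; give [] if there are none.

[3, 13]

Mod squares: a ≡ -286, b ≡ 15. Check v ∈ {∞, 2, 3, 5, 7, 11, 13, 19, 47}.
v=11: a=11^-1·(≡6), b=11^-2·(≡5) mod 11; (6|11)=-1, (5|11)=+1; (−1)^{-1·-2·5}·(-1)^-2·(+1)^-1 = +1.
v=3: a=3^4·(≡2), b=3^-5·(≡2) mod 3; (2|3)=-1, (2|3)=-1; (−1)^{4·-5·1}·(-1)^-5·(-1)^4 = -1.
v=∞: -286 < 0 and 15 > 0  ⇒  (a,b)_∞ = +1.
v=7: a=7^2·(≡1), b=7^0·(≡2) mod 7; (1|7)=+1, (2|7)=+1; (−1)^{2·0·3}·(+1)^0·(+1)^2 = +1.
v=19: a=19^4·(≡12), b=19^2·(≡13) mod 19; (12|19)=-1, (13|19)=-1; (−1)^{4·2·9}·(-1)^2·(-1)^4 = +1.
v=5: a=5^0·(≡4), b=5^-1·(≡3) mod 5; (4|5)=+1, (3|5)=-1; (−1)^{0·-1·2}·(+1)^-1·(-1)^0 = +1.
v=2: v_2(a)=1, v_2(b)=2; units ≡ 1, 7 (mod 8); ε·ε+αω+βω = 0·1+1·0+2·0 ≡ 0  ⇒  (a,b)_2 = +1.
v=47: a=47^-2·(≡5), b=47^0·(≡13) mod 47; (5|47)=-1, (13|47)=-1; (−1)^{-2·0·23}·(-1)^0·(-1)^-2 = +1.
v=13: a=13^1·(≡3), b=13^0·(≡6) mod 13; (3|13)=+1, (6|13)=-1; (−1)^{1·0·6}·(+1)^0·(-1)^1 = -1.
(-286, 15 / ℚ) ramifies at {3, 13}: a division algebra.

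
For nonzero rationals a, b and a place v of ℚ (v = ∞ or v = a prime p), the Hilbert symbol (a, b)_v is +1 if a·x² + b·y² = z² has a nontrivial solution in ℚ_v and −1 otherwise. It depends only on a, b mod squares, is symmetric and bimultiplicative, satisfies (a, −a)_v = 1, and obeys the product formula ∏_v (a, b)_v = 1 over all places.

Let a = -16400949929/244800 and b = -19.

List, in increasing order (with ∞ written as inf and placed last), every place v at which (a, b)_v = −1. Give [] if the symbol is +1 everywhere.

[13, 19, 41, inf]

Mod squares: a ≡ -1205113, b ≡ -19. Check v ∈ {∞, 2, 3, 5, 7, 13, 17, 19, 37, 41}.
v=37: a=37^2·(≡31), b=37^0·(≡18) mod 37; (31|37)=-1, (18|37)=-1; (−1)^{2·0·18}·(-1)^0·(-1)^2 = +1.
v=7: a=7^1·(≡5), b=7^0·(≡2) mod 7; (5|7)=-1, (2|7)=+1; (−1)^{1·0·3}·(-1)^0·(+1)^1 = +1.
v=17: a=17^-1·(≡8), b=17^0·(≡15) mod 17; (8|17)=+1, (15|17)=+1; (−1)^{-1·0·8}·(+1)^0·(+1)^-1 = +1.
v=3: a=3^-2·(≡2), b=3^0·(≡2) mod 3; (2|3)=-1, (2|3)=-1; (−1)^{-2·0·1}·(-1)^0·(-1)^-2 = +1.
v=∞: -1205113 < 0 and -19 < 0  ⇒  (a,b)_∞ = -1.
v=2: v_2(a)=-6, v_2(b)=0; units ≡ 7, 5 (mod 8); ε·ε+αω+βω = 1·0+-6·1+0·0 ≡ 0  ⇒  (a,b)_2 = +1.
v=5: a=5^-2·(≡3), b=5^0·(≡1) mod 5; (3|5)=-1, (1|5)=+1; (−1)^{-2·0·2}·(-1)^0·(+1)^-2 = +1.
v=19: a=19^1·(≡13), b=19^1·(≡18) mod 19; (13|19)=-1, (18|19)=-1; (−1)^{1·1·9}·(-1)^1·(-1)^1 = -1.
v=41: a=41^1·(≡36), b=41^0·(≡22) mod 41; (36|41)=+1, (22|41)=-1; (−1)^{1·0·20}·(+1)^0·(-1)^1 = -1.
v=13: a=13^3·(≡8), b=13^0·(≡7) mod 13; (8|13)=-1, (7|13)=-1; (−1)^{3·0·6}·(-1)^0·(-1)^3 = -1.
(-1205113, -19 / ℚ) ramifies at {13, 19, 41, ∞}: a division algebra.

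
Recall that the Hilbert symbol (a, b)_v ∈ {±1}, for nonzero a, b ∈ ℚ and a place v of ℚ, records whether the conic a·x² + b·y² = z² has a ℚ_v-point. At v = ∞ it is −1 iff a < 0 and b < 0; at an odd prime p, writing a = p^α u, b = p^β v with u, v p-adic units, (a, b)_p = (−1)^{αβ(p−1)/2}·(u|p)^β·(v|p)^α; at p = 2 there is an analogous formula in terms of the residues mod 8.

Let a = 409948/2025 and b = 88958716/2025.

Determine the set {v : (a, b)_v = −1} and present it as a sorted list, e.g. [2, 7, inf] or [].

[2, 7]

Mod squares: a ≡ 7, b ≡ 31. Check v ∈ {∞, 2, 3, 5, 7, 11, 31}.
v=∞: 7 > 0 and 31 > 0  ⇒  (a,b)_∞ = +1.
v=2: v_2(a)=2, v_2(b)=2; units ≡ 7, 7 (mod 8); ε·ε+αω+βω = 1·1+2·0+2·0 ≡ 1  ⇒  (a,b)_2 = -1.
v=7: a=7^1·(≡1), b=7^2·(≡3) mod 7; (1|7)=+1, (3|7)=-1; (−1)^{1·2·3}·(+1)^2·(-1)^1 = -1.
v=3: a=3^-4·(≡1), b=3^-4·(≡1) mod 3; (1|3)=+1, (1|3)=+1; (−1)^{-4·-4·1}·(+1)^-4·(+1)^-4 = +1.
v=5: a=5^-2·(≡3), b=5^-2·(≡1) mod 5; (3|5)=-1, (1|5)=+1; (−1)^{-2·-2·2}·(-1)^-2·(+1)^-2 = +1.
v=31: a=31^0·(≡19), b=31^1·(≡9) mod 31; (19|31)=+1, (9|31)=+1; (−1)^{0·1·15}·(+1)^1·(+1)^0 = +1.
v=11: a=11^4·(≡6), b=11^4·(≡4) mod 11; (6|11)=-1, (4|11)=+1; (−1)^{4·4·5}·(-1)^4·(+1)^4 = +1.
(7, 31 / ℚ) ramifies at {2, 7}: a division algebra.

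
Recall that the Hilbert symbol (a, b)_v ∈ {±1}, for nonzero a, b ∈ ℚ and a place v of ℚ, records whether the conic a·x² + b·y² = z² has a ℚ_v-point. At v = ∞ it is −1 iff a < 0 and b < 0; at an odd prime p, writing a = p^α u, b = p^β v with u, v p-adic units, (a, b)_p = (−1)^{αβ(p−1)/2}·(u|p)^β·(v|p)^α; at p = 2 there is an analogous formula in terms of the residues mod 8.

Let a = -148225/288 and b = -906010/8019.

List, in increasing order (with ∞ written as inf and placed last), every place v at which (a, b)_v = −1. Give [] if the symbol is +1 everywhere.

(a, b) ≡ (-2, -110) mod (ℚ^×)²; places V = {2, 3, 5, 7, 11, 43, ∞}.
(a,b)_11: α=2, u≡9; β=-1, v≡9 (mod 11); (9|11)=+1, (9|11)=+1; sign (−1)^0·+1^-1·+1^2 = +1.
(a,b)_7: α=2, u≡6; β=2, v≡1 (mod 7); (6|7)=-1, (1|7)=+1; sign (−1)^0·-1^2·+1^2 = +1.
(a,b)_3: α=-2, u≡1; β=-6, v≡1 (mod 3); (1|3)=+1, (1|3)=+1; sign (−1)^0·+1^-6·+1^-2 = +1.
(a,b)_2: α=-5, β=1; u≡7, v≡1 (mod 8); ε(u)ε(v)=1·0, αω(v)=-5·0, βω(u)=1·0; sum ≡ 0  ⇒  +1.
(a,b)_43: α=0, u≡40; β=2, v≡34 (mod 43); (40|43)=+1, (34|43)=-1; sign (−1)^0·+1^2·-1^0 = +1.
(a,b)_5: α=2, u≡2; β=1, v≡2 (mod 5); (2|5)=-1, (2|5)=-1; sign (−1)^0·-1^1·-1^2 = -1.
(a,b)_∞: sgn(-2)=−, sgn(-110)=−, so -1.
|Ram(-2, -110)| = 2, even; anisotropic at {5, ∞}.

[5, inf]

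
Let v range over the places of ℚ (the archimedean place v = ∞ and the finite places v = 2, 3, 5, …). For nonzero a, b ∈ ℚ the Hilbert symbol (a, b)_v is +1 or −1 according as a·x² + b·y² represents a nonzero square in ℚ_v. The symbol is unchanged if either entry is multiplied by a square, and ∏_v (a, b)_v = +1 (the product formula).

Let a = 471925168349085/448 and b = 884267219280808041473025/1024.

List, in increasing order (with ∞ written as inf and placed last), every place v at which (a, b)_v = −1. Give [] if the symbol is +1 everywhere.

Mod squares: a ≡ 1280755, b ≡ 209. Check v ∈ {∞, 2, 3, 5, 7, 11, 19, 23, 37, 43}.
v=∞: 1280755 > 0 and 209 > 0  ⇒  (a,b)_∞ = +1.
v=37: a=37^1·(≡29), b=37^2·(≡6) mod 37; (29|37)=-1, (6|37)=-1; (−1)^{1·2·18}·(-1)^2·(-1)^1 = -1.
v=7: a=7^-1·(≡3), b=7^2·(≡5) mod 7; (3|7)=-1, (5|7)=-1; (−1)^{-1·2·3}·(-1)^2·(-1)^-1 = -1.
v=2: v_2(a)=-6, v_2(b)=-10; units ≡ 3, 1 (mod 8); ε·ε+αω+βω = 1·0+-6·0+-10·1 ≡ 0  ⇒  (a,b)_2 = +1.
v=3: a=3^10·(≡1), b=3^10·(≡2) mod 3; (1|3)=+1, (2|3)=-1; (−1)^{10·10·1}·(+1)^10·(-1)^10 = +1.
v=19: a=19^2·(≡13), b=19^3·(≡4) mod 19; (13|19)=-1, (4|19)=+1; (−1)^{2·3·9}·(-1)^3·(+1)^2 = -1.
v=11: a=11^2·(≡5), b=11^3·(≡10) mod 11; (5|11)=+1, (10|11)=-1; (−1)^{2·3·5}·(+1)^3·(-1)^2 = +1.
v=23: a=23^1·(≡8), b=23^2·(≡6) mod 23; (8|23)=+1, (6|23)=+1; (−1)^{1·2·11}·(+1)^2·(+1)^1 = +1.
v=5: a=5^1·(≡4), b=5^2·(≡4) mod 5; (4|5)=+1, (4|5)=+1; (−1)^{1·2·2}·(+1)^2·(+1)^1 = +1.
v=43: a=43^1·(≡3), b=43^2·(≡30) mod 43; (3|43)=-1, (30|43)=-1; (−1)^{1·2·21}·(-1)^2·(-1)^1 = -1.
Ram(1280755, 209) = {7, 19, 37, 43}; no ℚ_7-point on the conic.

[7, 19, 37, 43]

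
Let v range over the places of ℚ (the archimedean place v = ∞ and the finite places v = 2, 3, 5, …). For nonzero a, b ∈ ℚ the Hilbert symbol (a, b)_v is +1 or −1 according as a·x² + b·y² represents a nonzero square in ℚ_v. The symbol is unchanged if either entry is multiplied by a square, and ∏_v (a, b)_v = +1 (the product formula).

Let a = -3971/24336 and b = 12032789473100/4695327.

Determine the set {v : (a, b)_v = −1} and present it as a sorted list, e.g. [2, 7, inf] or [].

(a, b) ≡ (-11, 5957) mod (ℚ^×)²; places V = {2, 3, 5, 7, 11, 13, 19, 23, 37, 47, ∞}.
(a,b)_5: α=0, u≡4; β=2, v≡2 (mod 5); (4|5)=+1, (2|5)=-1; sign (−1)^0·+1^2·-1^0 = +1.
(a,b)_2: α=-4, β=2; u≡5, v≡5 (mod 8); ε(u)ε(v)=0·0, αω(v)=-4·1, βω(u)=2·1; sum ≡ 0  ⇒  +1.
(a,b)_∞: sgn(-11)=−, sgn(5957)=+, so +1.
(a,b)_7: α=0, u≡3; β=-3, v≡1 (mod 7); (3|7)=-1, (1|7)=+1; sign (−1)^0·-1^-3·+1^0 = -1.
(a,b)_3: α=-2, u≡1; β=-4, v≡2 (mod 3); (1|3)=+1, (2|3)=-1; sign (−1)^0·+1^-4·-1^-2 = +1.
(a,b)_37: α=0, u≡16; β=1, v≡23 (mod 37); (16|37)=+1, (23|37)=-1; sign (−1)^0·+1^1·-1^0 = +1.
(a,b)_11: α=1, u≡6; β=2, v≡8 (mod 11); (6|11)=-1, (8|11)=-1; sign (−1)^0·-1^2·-1^1 = -1.
(a,b)_47: α=0, u≡7; β=2, v≡31 (mod 47); (7|47)=+1, (31|47)=-1; sign (−1)^0·+1^2·-1^0 = +1.
(a,b)_23: α=0, u≡4; β=3, v≡8 (mod 23); (4|23)=+1, (8|23)=+1; sign (−1)^0·+1^3·+1^0 = +1.
(a,b)_13: α=-2, u≡7; β=-2, v≡3 (mod 13); (7|13)=-1, (3|13)=+1; sign (−1)^0·-1^-2·+1^-2 = +1.
(a,b)_19: α=2, u≡10; β=0, v≡18 (mod 19); (10|19)=-1, (18|19)=-1; sign (−1)^0·-1^0·-1^2 = +1.
Ram(-11, 5957) = {7, 11}; no ℚ_7-point on the conic.

[7, 11]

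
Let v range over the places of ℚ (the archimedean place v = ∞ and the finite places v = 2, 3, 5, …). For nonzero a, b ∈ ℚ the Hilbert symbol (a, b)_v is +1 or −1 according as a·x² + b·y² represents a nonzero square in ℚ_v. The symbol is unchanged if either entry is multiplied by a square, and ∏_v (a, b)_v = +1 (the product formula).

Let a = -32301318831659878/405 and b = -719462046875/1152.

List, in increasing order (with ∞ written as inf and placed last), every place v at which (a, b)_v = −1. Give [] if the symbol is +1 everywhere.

(a, b) ≡ (-110, -544918) mod (ℚ^×)²; places V = {2, 3, 5, 7, 11, 13, 17, 31, 47, ∞}.
(a,b)_3: α=-4, u≡1; β=-2, v≡2 (mod 3); (1|3)=+1, (2|3)=-1; sign (−1)^0·+1^-2·-1^-4 = +1.
(a,b)_∞: sgn(-110)=−, sgn(-544918)=−, so -1.
(a,b)_5: α=-1, u≡2; β=6, v≡2 (mod 5); (2|5)=-1, (2|5)=-1; sign (−1)^0·-1^6·-1^-1 = -1.
(a,b)_2: α=1, β=-7; u≡1, v≡5 (mod 8); ε(u)ε(v)=0·0, αω(v)=1·1, βω(u)=-7·0; sum ≡ 1  ⇒  -1.
(a,b)_47: α=2, u≡39; β=1, v≡31 (mod 47); (39|47)=-1, (31|47)=-1; sign (−1)^0·-1^1·-1^2 = -1.
(a,b)_31: α=2, u≡16; β=1, v≡11 (mod 31); (16|31)=+1, (11|31)=-1; sign (−1)^0·+1^1·-1^2 = +1.
(a,b)_13: α=2, u≡11; β=2, v≡12 (mod 13); (11|13)=-1, (12|13)=+1; sign (−1)^0·-1^2·+1^2 = +1.
(a,b)_11: α=1, u≡1; β=1, v≡2 (mod 11); (1|11)=+1, (2|11)=-1; sign (−1)^1·+1^1·-1^1 = +1.
(a,b)_7: α=2, u≡4; β=0, v≡4 (mod 7); (4|7)=+1, (4|7)=+1; sign (−1)^0·+1^0·+1^2 = +1.
(a,b)_17: α=4, u≡4; β=1, v≡2 (mod 17); (4|17)=+1, (2|17)=+1; sign (−1)^0·+1^1·+1^4 = +1.
|Ram(-110, -544918)| = 4, even; anisotropic at {2, 5, 47, ∞}.

[2, 5, 47, inf]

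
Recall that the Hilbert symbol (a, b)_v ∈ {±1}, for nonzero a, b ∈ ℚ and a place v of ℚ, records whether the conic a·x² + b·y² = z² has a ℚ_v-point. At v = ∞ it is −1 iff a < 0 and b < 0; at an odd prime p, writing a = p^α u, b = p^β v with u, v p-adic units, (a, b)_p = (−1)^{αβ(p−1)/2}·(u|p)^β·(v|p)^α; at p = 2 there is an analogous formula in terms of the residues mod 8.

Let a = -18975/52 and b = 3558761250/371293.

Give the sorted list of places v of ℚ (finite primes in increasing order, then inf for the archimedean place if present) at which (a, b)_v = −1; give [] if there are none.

[2, 3, 11, 31]

Mod squares: a ≡ -9867, b ≡ 611754. Check v ∈ {∞, 2, 3, 5, 11, 13, 23, 31}.
v=31: a=31^0·(≡22), b=31^1·(≡18) mod 31; (22|31)=-1, (18|31)=+1; (−1)^{0·1·15}·(-1)^1·(+1)^0 = -1.
v=∞: -9867 < 0 and 611754 > 0  ⇒  (a,b)_∞ = +1.
v=13: a=13^-1·(≡11), b=13^-5·(≡5) mod 13; (11|13)=-1, (5|13)=-1; (−1)^{-1·-5·6}·(-1)^-5·(-1)^-1 = +1.
v=5: a=5^2·(≡3), b=5^4·(≡1) mod 5; (3|5)=-1, (1|5)=+1; (−1)^{2·4·2}·(-1)^4·(+1)^2 = +1.
v=2: v_2(a)=-2, v_2(b)=1; units ≡ 5, 5 (mod 8); ε·ε+αω+βω = 0·0+-2·1+1·1 ≡ 1  ⇒  (a,b)_2 = -1.
v=11: a=11^1·(≡3), b=11^3·(≡9) mod 11; (3|11)=+1, (9|11)=+1; (−1)^{1·3·5}·(+1)^3·(+1)^1 = -1.
v=23: a=23^1·(≡12), b=23^1·(≡17) mod 23; (12|23)=+1, (17|23)=-1; (−1)^{1·1·11}·(+1)^1·(-1)^1 = +1.
v=3: a=3^1·(≡2), b=3^1·(≡2) mod 3; (2|3)=-1, (2|3)=-1; (−1)^{1·1·1}·(-1)^1·(-1)^1 = -1.
Ram(-9867, 611754) = {2, 3, 11, 31}; no ℚ_2-point on the conic.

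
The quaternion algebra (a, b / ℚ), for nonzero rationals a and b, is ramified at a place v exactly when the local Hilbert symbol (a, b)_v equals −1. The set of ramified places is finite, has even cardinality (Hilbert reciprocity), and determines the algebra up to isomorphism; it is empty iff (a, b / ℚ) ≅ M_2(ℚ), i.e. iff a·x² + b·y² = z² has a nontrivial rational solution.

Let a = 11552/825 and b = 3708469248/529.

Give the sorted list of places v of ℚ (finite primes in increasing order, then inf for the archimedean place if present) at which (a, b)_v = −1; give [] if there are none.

[2, 11]

Mod squares: a ≡ 66, b ≡ 627. Check v ∈ {∞, 2, 3, 5, 11, 19, 23}.
v=5: a=5^-2·(≡4), b=5^0·(≡2) mod 5; (4|5)=+1, (2|5)=-1; (−1)^{-2·0·2}·(+1)^0·(-1)^-2 = +1.
v=2: v_2(a)=5, v_2(b)=14; units ≡ 1, 3 (mod 8); ε·ε+αω+βω = 0·1+5·1+14·0 ≡ 1  ⇒  (a,b)_2 = -1.
v=3: a=3^-1·(≡1), b=3^1·(≡2) mod 3; (1|3)=+1, (2|3)=-1; (−1)^{-1·1·1}·(+1)^1·(-1)^-1 = +1.
v=11: a=11^-1·(≡10), b=11^1·(≡2) mod 11; (10|11)=-1, (2|11)=-1; (−1)^{-1·1·5}·(-1)^1·(-1)^-1 = -1.
v=∞: 66 > 0 and 627 > 0  ⇒  (a,b)_∞ = +1.
v=23: a=23^0·(≡21), b=23^-2·(≡9) mod 23; (21|23)=-1, (9|23)=+1; (−1)^{0·-2·11}·(-1)^-2·(+1)^0 = +1.
v=19: a=19^2·(≡4), b=19^3·(≡10) mod 19; (4|19)=+1, (10|19)=-1; (−1)^{2·3·9}·(+1)^3·(-1)^2 = +1.
(66, 627 / ℚ) ramifies at {2, 11}: a division algebra.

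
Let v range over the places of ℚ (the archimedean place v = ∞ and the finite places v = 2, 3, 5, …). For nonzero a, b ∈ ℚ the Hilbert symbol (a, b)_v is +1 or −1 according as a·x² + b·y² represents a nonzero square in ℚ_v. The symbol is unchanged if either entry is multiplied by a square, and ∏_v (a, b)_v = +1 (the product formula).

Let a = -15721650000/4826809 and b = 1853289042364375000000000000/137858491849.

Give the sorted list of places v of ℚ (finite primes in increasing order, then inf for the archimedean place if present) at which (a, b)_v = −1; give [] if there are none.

[2, 5, 7, 11, 31, 37]

(a, b) ≡ (-3565, 65527) mod (ℚ^×)²; places V = {2, 3, 5, 7, 11, 13, 23, 31, 37, ∞}.
(a,b)_11: α=0, u≡6; β=1, v≡8 (mod 11); (6|11)=-1, (8|11)=-1; sign (−1)^0·-1^1·-1^0 = -1.
(a,b)_∞: sgn(-3565)=−, sgn(65527)=+, so +1.
(a,b)_3: α=2, u≡2; β=0, v≡1 (mod 3); (2|3)=-1, (1|3)=+1; sign (−1)^0·-1^0·+1^2 = +1.
(a,b)_23: α=1, u≡3; β=1, v≡22 (mod 23); (3|23)=+1, (22|23)=-1; sign (−1)^1·+1^1·-1^1 = +1.
(a,b)_37: α=0, u≡22; β=1, v≡23 (mod 37); (22|37)=-1, (23|37)=-1; sign (−1)^0·-1^1·-1^0 = -1.
(a,b)_7: α=2, u≡5; β=3, v≡2 (mod 7); (5|7)=-1, (2|7)=+1; sign (−1)^0·-1^3·+1^2 = -1.
(a,b)_5: α=5, u≡3; β=16, v≡2 (mod 5); (3|5)=-1, (2|5)=-1; sign (−1)^0·-1^16·-1^5 = -1.
(a,b)_13: α=-6, u≡9; β=-10, v≡5 (mod 13); (9|13)=+1, (5|13)=-1; sign (−1)^0·+1^-10·-1^-6 = +1.
(a,b)_31: α=1, u≡5; β=4, v≡23 (mod 31); (5|31)=+1, (23|31)=-1; sign (−1)^0·+1^4·-1^1 = -1.
(a,b)_2: α=4, β=12; u≡3, v≡7 (mod 8); ε(u)ε(v)=1·1, αω(v)=4·0, βω(u)=12·1; sum ≡ 1  ⇒  -1.
(-3565, 65527 / ℚ) ramifies at {2, 5, 7, 11, 31, 37}: a division algebra.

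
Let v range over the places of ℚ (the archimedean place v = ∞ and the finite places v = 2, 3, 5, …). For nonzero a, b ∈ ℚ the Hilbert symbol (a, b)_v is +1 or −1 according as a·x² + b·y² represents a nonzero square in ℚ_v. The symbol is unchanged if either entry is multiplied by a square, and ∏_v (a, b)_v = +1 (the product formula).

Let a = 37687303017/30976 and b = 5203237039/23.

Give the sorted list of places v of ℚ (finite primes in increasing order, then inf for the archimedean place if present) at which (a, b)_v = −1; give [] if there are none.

Mod squares: a ≡ 505673, b ≡ 55913. Check v ∈ {∞, 2, 3, 7, 11, 13, 17, 19, 23, 29, 47, 53}.
v=11: a=11^-2·(≡4), b=11^3·(≡1) mod 11; (4|11)=+1, (1|11)=+1; (−1)^{-2·3·5}·(+1)^3·(+1)^-2 = +1.
v=13: a=13^2·(≡4), b=13^1·(≡5) mod 13; (4|13)=+1, (5|13)=-1; (−1)^{2·1·6}·(+1)^1·(-1)^2 = +1.
v=47: a=47^1·(≡33), b=47^0·(≡43) mod 47; (33|47)=-1, (43|47)=-1; (−1)^{1·0·23}·(-1)^0·(-1)^1 = -1.
v=7: a=7^3·(≡5), b=7^2·(≡1) mod 7; (5|7)=-1, (1|7)=+1; (−1)^{3·2·3}·(-1)^2·(+1)^3 = +1.
v=17: a=17^0·(≡4), b=17^1·(≡4) mod 17; (4|17)=+1, (4|17)=+1; (−1)^{0·1·8}·(+1)^1·(+1)^0 = +1.
v=29: a=29^1·(≡27), b=29^0·(≡20) mod 29; (27|29)=-1, (20|29)=+1; (−1)^{1·0·14}·(-1)^0·(+1)^1 = +1.
v=3: a=3^2·(≡2), b=3^0·(≡2) mod 3; (2|3)=-1, (2|3)=-1; (−1)^{2·0·1}·(-1)^0·(-1)^2 = +1.
v=53: a=53^1·(≡38), b=53^0·(≡34) mod 53; (38|53)=+1, (34|53)=-1; (−1)^{1·0·26}·(+1)^0·(-1)^1 = -1.
v=23: a=23^0·(≡9), b=23^-1·(≡8) mod 23; (9|23)=+1, (8|23)=+1; (−1)^{0·-1·11}·(+1)^-1·(+1)^0 = +1.
v=∞: 505673 > 0 and 55913 > 0  ⇒  (a,b)_∞ = +1.
v=19: a=19^0·(≡16), b=19^2·(≡14) mod 19; (16|19)=+1, (14|19)=-1; (−1)^{0·2·9}·(+1)^2·(-1)^0 = +1.
v=2: v_2(a)=-8, v_2(b)=0; units ≡ 1, 1 (mod 8); ε·ε+αω+βω = 0·0+-8·0+0·0 ≡ 0  ⇒  (a,b)_2 = +1.
|Ram(505673, 55913)| = 2, even; anisotropic at {47, 53}.

[47, 53]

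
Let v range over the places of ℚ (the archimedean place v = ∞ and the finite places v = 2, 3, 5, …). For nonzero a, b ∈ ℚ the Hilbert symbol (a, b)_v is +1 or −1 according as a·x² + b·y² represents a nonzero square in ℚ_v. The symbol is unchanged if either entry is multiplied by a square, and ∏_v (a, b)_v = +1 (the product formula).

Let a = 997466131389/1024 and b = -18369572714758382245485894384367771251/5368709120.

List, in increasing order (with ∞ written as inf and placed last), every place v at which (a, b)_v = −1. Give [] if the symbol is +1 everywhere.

(a, b) ≡ (1437501, -1238646695) mod (ℚ^×)²; places V = {2, 3, 5, 7, 11, 13, 17, 29, 31, 41, 47, ∞}.
(a,b)_17: α=2, u≡15; β=4, v≡10 (mod 17); (15|17)=+1, (10|17)=-1; sign (−1)^0·+1^4·-1^2 = +1.
(a,b)_11: α=0, u≡2; β=1, v≡1 (mod 11); (2|11)=-1, (1|11)=+1; sign (−1)^0·-1^1·+1^0 = -1.
(a,b)_5: α=0, u≡1; β=-1, v≡1 (mod 5); (1|5)=+1, (1|5)=+1; sign (−1)^0·+1^-1·+1^0 = +1.
(a,b)_∞: sgn(1437501)=+, sgn(-1238646695)=−, so +1.
(a,b)_41: α=1, u≡11; β=3, v≡16 (mod 41); (11|41)=-1, (16|41)=+1; sign (−1)^0·-1^3·+1^1 = -1.
(a,b)_31: α=1, u≡13; β=3, v≡25 (mod 31); (13|31)=-1, (25|31)=+1; sign (−1)^1·-1^3·+1^1 = +1.
(a,b)_3: α=1, u≡1; β=4, v≡1 (mod 3); (1|3)=+1, (1|3)=+1; sign (−1)^0·+1^4·+1^1 = +1.
(a,b)_29: α=1, u≡15; β=3, v≡1 (mod 29); (15|29)=-1, (1|29)=+1; sign (−1)^0·-1^3·+1^1 = -1.
(a,b)_47: α=0, u≡2; β=1, v≡26 (mod 47); (2|47)=+1, (26|47)=-1; sign (−1)^0·+1^1·-1^0 = +1.
(a,b)_7: α=4, u≡2; β=10, v≡1 (mod 7); (2|7)=+1, (1|7)=+1; sign (−1)^0·+1^10·+1^4 = +1.
(a,b)_2: α=-10, β=-30; u≡5, v≡1 (mod 8); ε(u)ε(v)=0·0, αω(v)=-10·0, βω(u)=-30·1; sum ≡ 0  ⇒  +1.
(a,b)_13: α=1, u≡9; β=5, v≡5 (mod 13); (9|13)=+1, (5|13)=-1; sign (−1)^0·+1^5·-1^1 = -1.
Ram(1437501, -1238646695) = {11, 13, 29, 41}; no ℚ_11-point on the conic.

[11, 13, 29, 41]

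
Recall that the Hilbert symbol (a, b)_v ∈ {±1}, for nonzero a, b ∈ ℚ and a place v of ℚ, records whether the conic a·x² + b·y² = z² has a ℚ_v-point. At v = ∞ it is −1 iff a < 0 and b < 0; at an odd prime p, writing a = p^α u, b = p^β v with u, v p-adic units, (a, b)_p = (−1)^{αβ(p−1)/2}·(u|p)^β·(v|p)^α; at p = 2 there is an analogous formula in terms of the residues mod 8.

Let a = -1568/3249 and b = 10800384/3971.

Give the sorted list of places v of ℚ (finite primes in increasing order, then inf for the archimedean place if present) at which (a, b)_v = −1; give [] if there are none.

Mod squares: a ≡ -2, b ≡ 9471. Check v ∈ {∞, 2, 3, 7, 11, 19, 41}.
v=3: a=3^-2·(≡1), b=3^1·(≡1) mod 3; (1|3)=+1, (1|3)=+1; (−1)^{-2·1·1}·(+1)^1·(+1)^-2 = +1.
v=7: a=7^2·(≡3), b=7^3·(≡1) mod 7; (3|7)=-1, (1|7)=+1; (−1)^{2·3·3}·(-1)^3·(+1)^2 = -1.
v=41: a=41^0·(≡40), b=41^1·(≡7) mod 41; (40|41)=+1, (7|41)=-1; (−1)^{0·1·20}·(+1)^1·(-1)^0 = +1.
v=19: a=19^-2·(≡1), b=19^-2·(≡16) mod 19; (1|19)=+1, (16|19)=+1; (−1)^{-2·-2·9}·(+1)^-2·(+1)^-2 = +1.
v=2: v_2(a)=5, v_2(b)=8; units ≡ 7, 7 (mod 8); ε·ε+αω+βω = 1·1+5·0+8·0 ≡ 1  ⇒  (a,b)_2 = -1.
v=11: a=11^0·(≡4), b=11^-1·(≡5) mod 11; (4|11)=+1, (5|11)=+1; (−1)^{0·-1·5}·(+1)^-1·(+1)^0 = +1.
v=∞: -2 < 0 and 9471 > 0  ⇒  (a,b)_∞ = +1.
Ram(-2, 9471) = {2, 7}; no ℚ_2-point on the conic.

[2, 7]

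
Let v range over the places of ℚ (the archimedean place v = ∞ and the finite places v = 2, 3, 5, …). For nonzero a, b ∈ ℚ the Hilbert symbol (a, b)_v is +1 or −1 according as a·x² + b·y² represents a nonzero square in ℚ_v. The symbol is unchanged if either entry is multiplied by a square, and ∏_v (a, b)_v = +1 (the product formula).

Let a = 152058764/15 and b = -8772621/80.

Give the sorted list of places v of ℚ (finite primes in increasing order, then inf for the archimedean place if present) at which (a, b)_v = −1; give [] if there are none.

[5, 11]

(a, b) ≡ (165, -2145) mod (ℚ^×)²; places V = {2, 3, 5, 11, 13, ∞}.
(a,b)_13: α=4, u≡10; β=3, v≡12 (mod 13); (10|13)=+1, (12|13)=+1; sign (−1)^0·+1^3·+1^4 = +1.
(a,b)_3: α=-1, u≡1; β=1, v≡2 (mod 3); (1|3)=+1, (2|3)=-1; sign (−1)^1·+1^1·-1^-1 = +1.
(a,b)_11: α=3, u≡5; β=3, v≡3 (mod 11); (5|11)=+1, (3|11)=+1; sign (−1)^1·+1^3·+1^3 = -1.
(a,b)_∞: sgn(165)=+, sgn(-2145)=−, so +1.
(a,b)_2: α=2, β=-4; u≡5, v≡7 (mod 8); ε(u)ε(v)=0·1, αω(v)=2·0, βω(u)=-4·1; sum ≡ 0  ⇒  +1.
(a,b)_5: α=-1, u≡3; β=-1, v≡4 (mod 5); (3|5)=-1, (4|5)=+1; sign (−1)^0·-1^-1·+1^-1 = -1.
|Ram(165, -2145)| = 2, even; anisotropic at {5, 11}.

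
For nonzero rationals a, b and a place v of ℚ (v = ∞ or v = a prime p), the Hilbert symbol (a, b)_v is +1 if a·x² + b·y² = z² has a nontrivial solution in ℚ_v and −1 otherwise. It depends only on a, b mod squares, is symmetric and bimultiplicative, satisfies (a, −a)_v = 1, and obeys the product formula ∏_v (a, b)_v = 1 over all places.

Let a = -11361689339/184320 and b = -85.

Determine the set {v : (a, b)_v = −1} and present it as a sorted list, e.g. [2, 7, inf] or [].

[5, 23, 29, inf]

Mod squares: a ≡ -56695, b ≡ -85. Check v ∈ {∞, 2, 3, 5, 7, 11, 13, 17, 23, 29}.
v=5: a=5^-1·(≡4), b=5^1·(≡3) mod 5; (4|5)=+1, (3|5)=-1; (−1)^{-1·1·2}·(+1)^1·(-1)^-1 = -1.
v=∞: -56695 < 0 and -85 < 0  ⇒  (a,b)_∞ = -1.
v=7: a=7^2·(≡3), b=7^0·(≡6) mod 7; (3|7)=-1, (6|7)=-1; (−1)^{2·0·3}·(-1)^0·(-1)^2 = +1.
v=3: a=3^-2·(≡2), b=3^0·(≡2) mod 3; (2|3)=-1, (2|3)=-1; (−1)^{-2·0·1}·(-1)^0·(-1)^-2 = +1.
v=13: a=13^2·(≡6), b=13^0·(≡6) mod 13; (6|13)=-1, (6|13)=-1; (−1)^{2·0·6}·(-1)^0·(-1)^2 = +1.
v=11: a=11^2·(≡10), b=11^0·(≡3) mod 11; (10|11)=-1, (3|11)=+1; (−1)^{2·0·5}·(-1)^0·(+1)^2 = +1.
v=17: a=17^1·(≡3), b=17^1·(≡12) mod 17; (3|17)=-1, (12|17)=-1; (−1)^{1·1·8}·(-1)^1·(-1)^1 = +1.
v=23: a=23^1·(≡7), b=23^0·(≡7) mod 23; (7|23)=-1, (7|23)=-1; (−1)^{1·0·11}·(-1)^0·(-1)^1 = -1.
v=29: a=29^1·(≡19), b=29^0·(≡2) mod 29; (19|29)=-1, (2|29)=-1; (−1)^{1·0·14}·(-1)^0·(-1)^1 = -1.
v=2: v_2(a)=-12, v_2(b)=0; units ≡ 1, 3 (mod 8); ε·ε+αω+βω = 0·1+-12·1+0·0 ≡ 0  ⇒  (a,b)_2 = +1.
Ram(-56695, -85) = {5, 23, 29, ∞}; no ℚ_5-point on the conic.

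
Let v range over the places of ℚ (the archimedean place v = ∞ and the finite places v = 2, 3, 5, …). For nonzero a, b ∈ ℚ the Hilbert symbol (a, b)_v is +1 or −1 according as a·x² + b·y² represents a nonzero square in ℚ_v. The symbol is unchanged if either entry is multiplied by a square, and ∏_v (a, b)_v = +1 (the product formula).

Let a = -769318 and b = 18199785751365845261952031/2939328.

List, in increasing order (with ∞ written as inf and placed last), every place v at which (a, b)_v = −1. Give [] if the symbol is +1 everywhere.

[7, 17]

(a, b) ≡ (-22, 17017) mod (ℚ^×)²; places V = {2, 3, 7, 11, 13, 17, ∞}.
(a,b)_11: α=3, u≡5; β=13, v≡8 (mod 11); (5|11)=+1, (8|11)=-1; sign (−1)^1·+1^13·-1^3 = +1.
(a,b)_17: α=2, u≡7; β=5, v≡16 (mod 17); (7|17)=-1, (16|17)=+1; sign (−1)^0·-1^5·+1^2 = -1.
(a,b)_3: α=0, u≡2; β=-8, v≡1 (mod 3); (2|3)=-1, (1|3)=+1; sign (−1)^0·-1^-8·+1^0 = +1.
(a,b)_2: α=1, β=-6; u≡5, v≡1 (mod 8); ε(u)ε(v)=0·0, αω(v)=1·0, βω(u)=-6·1; sum ≡ 0  ⇒  +1.
(a,b)_7: α=0, u≡3; β=-1, v≡4 (mod 7); (3|7)=-1, (4|7)=+1; sign (−1)^0·-1^-1·+1^0 = -1.
(a,b)_∞: sgn(-22)=−, sgn(17017)=+, so +1.
(a,b)_13: α=0, u≡9; β=5, v≡3 (mod 13); (9|13)=+1, (3|13)=+1; sign (−1)^0·+1^5·+1^0 = +1.
(-22, 17017 / ℚ) ramifies at {7, 17}: a division algebra.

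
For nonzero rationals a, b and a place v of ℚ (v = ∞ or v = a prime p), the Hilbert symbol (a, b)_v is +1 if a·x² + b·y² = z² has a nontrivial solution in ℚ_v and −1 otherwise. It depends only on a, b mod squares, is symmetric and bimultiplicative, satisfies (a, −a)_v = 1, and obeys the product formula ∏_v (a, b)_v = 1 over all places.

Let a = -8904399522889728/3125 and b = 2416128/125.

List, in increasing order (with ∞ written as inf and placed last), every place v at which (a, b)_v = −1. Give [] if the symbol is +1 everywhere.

[3, 13]

(a, b) ≡ (-4290, 390) mod (ℚ^×)²; places V = {2, 3, 5, 11, 13, ∞}.
(a,b)_13: α=3, u≡7; β=1, v≡1 (mod 13); (7|13)=-1, (1|13)=+1; sign (−1)^0·-1^1·+1^3 = -1.
(a,b)_∞: sgn(-4290)=−, sgn(390)=+, so +1.
(a,b)_3: α=1, u≡1; β=1, v≡1 (mod 3); (1|3)=+1, (1|3)=+1; sign (−1)^1·+1^1·+1^1 = -1.
(a,b)_5: α=-5, u≡2; β=-3, v≡3 (mod 5); (2|5)=-1, (3|5)=-1; sign (−1)^0·-1^-3·-1^-5 = +1.
(a,b)_11: α=5, u≡6; β=2, v≡9 (mod 11); (6|11)=-1, (9|11)=+1; sign (−1)^0·-1^2·+1^5 = +1.
(a,b)_2: α=23, β=9; u≡7, v≡3 (mod 8); ε(u)ε(v)=1·1, αω(v)=23·1, βω(u)=9·0; sum ≡ 0  ⇒  +1.
(-4290, 390 / ℚ) ramifies at {3, 13}: a division algebra.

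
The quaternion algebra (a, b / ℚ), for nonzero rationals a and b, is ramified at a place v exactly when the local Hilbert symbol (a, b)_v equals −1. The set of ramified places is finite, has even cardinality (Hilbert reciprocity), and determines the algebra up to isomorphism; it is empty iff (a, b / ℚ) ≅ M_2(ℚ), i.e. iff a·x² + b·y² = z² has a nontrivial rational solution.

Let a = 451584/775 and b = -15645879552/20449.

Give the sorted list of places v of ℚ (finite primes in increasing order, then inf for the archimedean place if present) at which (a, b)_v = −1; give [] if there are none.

(a, b) ≡ (31, -63597) mod (ℚ^×)²; places V = {2, 3, 5, 7, 11, 13, 17, 29, 31, 43, ∞}.
(a,b)_17: α=0, u≡3; β=1, v≡13 (mod 17); (3|17)=-1, (13|17)=+1; sign (−1)^0·-1^1·+1^0 = -1.
(a,b)_2: α=10, β=8; u≡7, v≡3 (mod 8); ε(u)ε(v)=1·1, αω(v)=10·1, βω(u)=8·0; sum ≡ 1  ⇒  -1.
(a,b)_7: α=2, u≡5; β=0, v≡6 (mod 7); (5|7)=-1, (6|7)=-1; sign (−1)^0·-1^0·-1^2 = +1.
(a,b)_13: α=0, u≡2; β=-2, v≡12 (mod 13); (2|13)=-1, (12|13)=+1; sign (−1)^0·-1^-2·+1^0 = +1.
(a,b)_29: α=0, u≡15; β=1, v≡3 (mod 29); (15|29)=-1, (3|29)=-1; sign (−1)^0·-1^1·-1^0 = -1.
(a,b)_3: α=2, u≡1; β=1, v≡2 (mod 3); (1|3)=+1, (2|3)=-1; sign (−1)^0·+1^1·-1^2 = +1.
(a,b)_11: α=0, u≡9; β=-2, v≡4 (mod 11); (9|11)=+1, (4|11)=+1; sign (−1)^0·+1^-2·+1^0 = +1.
(a,b)_31: α=-1, u≡4; β=2, v≡6 (mod 31); (4|31)=+1, (6|31)=-1; sign (−1)^0·+1^2·-1^-1 = -1.
(a,b)_5: α=-2, u≡4; β=0, v≡2 (mod 5); (4|5)=+1, (2|5)=-1; sign (−1)^0·+1^0·-1^-2 = +1.
(a,b)_43: α=0, u≡41; β=1, v≡32 (mod 43); (41|43)=+1, (32|43)=-1; sign (−1)^0·+1^1·-1^0 = +1.
(a,b)_∞: sgn(31)=+, sgn(-63597)=−, so +1.
|Ram(31, -63597)| = 4, even; anisotropic at {2, 17, 29, 31}.

[2, 17, 29, 31]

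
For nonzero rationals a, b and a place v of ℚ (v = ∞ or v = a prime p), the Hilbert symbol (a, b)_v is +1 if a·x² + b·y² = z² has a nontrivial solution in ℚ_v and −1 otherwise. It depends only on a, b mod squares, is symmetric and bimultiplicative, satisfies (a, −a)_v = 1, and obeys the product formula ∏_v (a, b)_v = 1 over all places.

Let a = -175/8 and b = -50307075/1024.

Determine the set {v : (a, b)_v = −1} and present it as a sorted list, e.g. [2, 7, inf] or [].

[2, inf]

(a, b) ≡ (-14, -3) mod (ℚ^×)²; places V = {2, 3, 5, 7, 13, ∞}.
(a,b)_5: α=2, u≡1; β=2, v≡3 (mod 5); (1|5)=+1, (3|5)=-1; sign (−1)^0·+1^2·-1^2 = +1.
(a,b)_7: α=1, u≡3; β=2, v≡4 (mod 7); (3|7)=-1, (4|7)=+1; sign (−1)^0·-1^2·+1^1 = +1.
(a,b)_13: α=0, u≡9; β=2, v≡9 (mod 13); (9|13)=+1, (9|13)=+1; sign (−1)^0·+1^2·+1^0 = +1.
(a,b)_∞: sgn(-14)=−, sgn(-3)=−, so -1.
(a,b)_3: α=0, u≡1; β=5, v≡2 (mod 3); (1|3)=+1, (2|3)=-1; sign (−1)^0·+1^5·-1^0 = +1.
(a,b)_2: α=-3, β=-10; u≡1, v≡5 (mod 8); ε(u)ε(v)=0·0, αω(v)=-3·1, βω(u)=-10·0; sum ≡ 1  ⇒  -1.
(-14, -3 / ℚ) ramifies at {2, ∞}: a division algebra.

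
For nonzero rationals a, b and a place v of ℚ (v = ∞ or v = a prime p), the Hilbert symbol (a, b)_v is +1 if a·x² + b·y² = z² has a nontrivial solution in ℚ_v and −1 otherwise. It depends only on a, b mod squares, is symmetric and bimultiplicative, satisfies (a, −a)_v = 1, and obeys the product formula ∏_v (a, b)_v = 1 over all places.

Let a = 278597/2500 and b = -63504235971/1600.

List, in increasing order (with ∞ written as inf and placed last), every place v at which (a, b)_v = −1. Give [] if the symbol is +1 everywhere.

[19, 43]

Mod squares: a ≡ 278597, b ≡ -11. Check v ∈ {∞, 2, 3, 5, 11, 19, 31, 43}.
v=19: a=19^1·(≡3), b=19^2·(≡10) mod 19; (3|19)=-1, (10|19)=-1; (−1)^{1·2·9}·(-1)^2·(-1)^1 = -1.
v=43: a=43^1·(≡12), b=43^2·(≡33) mod 43; (12|43)=-1, (33|43)=-1; (−1)^{1·2·21}·(-1)^2·(-1)^1 = -1.
v=11: a=11^1·(≡9), b=11^1·(≡10) mod 11; (9|11)=+1, (10|11)=-1; (−1)^{1·1·5}·(+1)^1·(-1)^1 = +1.
v=5: a=5^-4·(≡3), b=5^-2·(≡1) mod 5; (3|5)=-1, (1|5)=+1; (−1)^{-4·-2·2}·(-1)^-2·(+1)^-4 = +1.
v=31: a=31^1·(≡20), b=31^2·(≡14) mod 31; (20|31)=+1, (14|31)=+1; (−1)^{1·2·15}·(+1)^2·(+1)^1 = +1.
v=3: a=3^0·(≡2), b=3^2·(≡1) mod 3; (2|3)=-1, (1|3)=+1; (−1)^{0·2·1}·(-1)^2·(+1)^0 = +1.
v=2: v_2(a)=-2, v_2(b)=-6; units ≡ 5, 5 (mod 8); ε·ε+αω+βω = 0·0+-2·1+-6·1 ≡ 0  ⇒  (a,b)_2 = +1.
v=∞: 278597 > 0 and -11 < 0  ⇒  (a,b)_∞ = +1.
Ram(278597, -11) = {19, 43}; no ℚ_19-point on the conic.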